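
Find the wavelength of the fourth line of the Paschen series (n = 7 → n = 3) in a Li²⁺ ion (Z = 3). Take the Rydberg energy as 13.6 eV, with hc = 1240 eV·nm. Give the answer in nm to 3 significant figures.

The Paschen series terminates on n_f = 3; the fourth line has n_i = 3+4 = 7.
ΔE = 122.4 × (1/3² − 1/7²) = 11.10 eV.
λ = 1240 / 11.10 = 112 nm.

112 nm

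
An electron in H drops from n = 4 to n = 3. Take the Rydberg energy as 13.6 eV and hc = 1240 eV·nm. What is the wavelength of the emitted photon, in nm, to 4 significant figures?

ΔE = 13.60 × (1/3² − 1/4²) = 13.60 × 0.04861 = 0.6611 eV.
λ = hc/ΔE = 1240 / 0.6611 = 1876 nm.
This line belongs to the Paschen series.

1876 nm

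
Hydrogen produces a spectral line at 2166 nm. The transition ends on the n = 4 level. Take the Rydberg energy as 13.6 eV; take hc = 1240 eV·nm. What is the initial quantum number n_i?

n_i = 7

The photon energy is ΔE = hc/λ = 1240 / 2166 = 0.5725 eV.
With Z = 1, ΔE = 13.60 × (1/n_f² − 1/n_i²), so 1/n_f² − 1/n_i² = 0.04209.
With n_f = 4: 1/n_i² = 1/16 − 0.04209 = 0.02041, so n_i ≈ 7.00.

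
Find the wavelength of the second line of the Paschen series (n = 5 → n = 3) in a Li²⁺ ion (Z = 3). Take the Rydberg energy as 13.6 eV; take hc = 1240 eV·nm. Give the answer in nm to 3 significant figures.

The Paschen series terminates on n_f = 3; the second line has n_i = 3+2 = 5.
ΔE = 122.4 × (1/3² − 1/5²) = 8.704 eV.
λ = 1240 / 8.704 = 142 nm.

142 nm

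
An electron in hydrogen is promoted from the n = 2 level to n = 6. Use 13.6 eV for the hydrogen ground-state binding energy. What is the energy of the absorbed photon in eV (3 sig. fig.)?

3.02 eV

E_6 = −13.60/36 = −0.3778 eV and E_2 = −13.60/4 = −3.400 eV.
The photon energy is |E_6 − E_2| = 3.02 eV.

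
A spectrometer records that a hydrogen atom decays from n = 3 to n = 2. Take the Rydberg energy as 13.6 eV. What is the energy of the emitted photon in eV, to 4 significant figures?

E_3 = −13.60/9 = −1.511 eV and E_2 = −13.60/4 = −3.400 eV.
The photon energy is |E_3 − E_2| = 1.889 eV.

1.889 eV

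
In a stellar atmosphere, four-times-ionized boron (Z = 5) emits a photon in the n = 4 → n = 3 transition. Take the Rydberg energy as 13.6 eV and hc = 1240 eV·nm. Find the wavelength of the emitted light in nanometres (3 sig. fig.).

75.0 nm

For Z = 5 the level energies scale as Z², so the effective Rydberg energy is 13.6 × 25 = 340.0 eV.
ΔE = 340.0 × (1/3² − 1/4²) = 340.0 × 0.04861 = 16.53 eV.
λ = hc/ΔE = 1240 / 16.53 = 75.0 nm.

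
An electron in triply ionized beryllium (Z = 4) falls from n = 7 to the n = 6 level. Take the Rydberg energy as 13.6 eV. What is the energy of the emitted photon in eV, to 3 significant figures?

The Bohr energies scale as Z², so for Z = 4: E_n = −217.6/n² eV.
E_7 = −217.6/49 = −4.441 eV and E_6 = −217.6/36 = −6.044 eV.
The photon energy is |E_7 − E_6| = 1.60 eV.

1.60 eV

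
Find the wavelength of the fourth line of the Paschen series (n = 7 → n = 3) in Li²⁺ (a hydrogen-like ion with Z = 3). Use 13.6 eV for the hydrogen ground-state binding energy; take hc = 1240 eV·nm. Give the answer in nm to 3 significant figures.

The Paschen series terminates on n_f = 3; the fourth line has n_i = 3+4 = 7.
ΔE = 122.4 × (1/3² − 1/7²) = 11.10 eV.
λ = 1240 / 11.10 = 112 nm.

112 nm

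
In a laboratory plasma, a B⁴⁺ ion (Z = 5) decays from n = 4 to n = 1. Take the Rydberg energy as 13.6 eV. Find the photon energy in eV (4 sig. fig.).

The Bohr energies scale as Z², so for Z = 5: E_n = −340.0/n² eV.
E_4 = −340.0/16 = −21.25 eV and E_1 = −340.0/1 = −340.0 eV.
The photon energy is |E_4 − E_1| = 318.8 eV.

318.8 eV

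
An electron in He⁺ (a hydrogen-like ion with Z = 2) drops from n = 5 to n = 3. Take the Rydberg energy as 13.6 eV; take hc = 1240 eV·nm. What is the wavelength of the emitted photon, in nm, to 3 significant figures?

321 nm

For Z = 2 the level energies scale as Z², so the effective Rydberg energy is 13.6 × 4 = 54.40 eV.
ΔE = 54.40 × (1/3² − 1/5²) = 54.40 × 0.07111 = 3.868 eV.
λ = hc/ΔE = 1240 / 3.868 = 321 nm.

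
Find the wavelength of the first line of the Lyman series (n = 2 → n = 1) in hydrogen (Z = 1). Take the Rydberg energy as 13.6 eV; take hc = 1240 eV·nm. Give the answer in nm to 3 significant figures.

122 nm

The Lyman series terminates on n_f = 1; the first line has n_i = 1+1 = 2.
ΔE = 13.60 × (1/1² − 1/2²) = 10.20 eV.
λ = 1240 / 10.20 = 122 nm.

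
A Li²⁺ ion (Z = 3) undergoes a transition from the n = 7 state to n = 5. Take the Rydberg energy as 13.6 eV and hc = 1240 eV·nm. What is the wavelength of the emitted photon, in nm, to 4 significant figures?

For Z = 3 the level energies scale as Z², so the effective Rydberg energy is 13.6 × 9 = 122.4 eV.
ΔE = 122.4 × (1/5² − 1/7²) = 122.4 × 0.01959 = 2.398 eV.
λ = hc/ΔE = 1240 / 2.398 = 517.1 nm.

517.1 nm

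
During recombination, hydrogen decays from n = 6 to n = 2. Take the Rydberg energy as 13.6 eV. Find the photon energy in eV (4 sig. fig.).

3.022 eV

E_6 = −13.60/36 = −0.3778 eV and E_2 = −13.60/4 = −3.400 eV.
The photon energy is |E_6 − E_2| = 3.022 eV.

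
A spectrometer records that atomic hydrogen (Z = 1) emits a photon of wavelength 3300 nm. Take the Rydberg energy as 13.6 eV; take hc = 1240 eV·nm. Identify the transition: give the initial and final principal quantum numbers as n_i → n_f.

n_i = 9, n_f = 5

The photon energy is ΔE = hc/λ = 1240 / 3300 = 0.3758 eV.
With Z = 1, ΔE = 13.60 × (1/n_f² − 1/n_i²), so 1/n_f² − 1/n_i² = 0.02763.
Trying n_f = 5 gives 1/n_i² = 0.01237, i.e. n_i ≈ 9; this pair matches.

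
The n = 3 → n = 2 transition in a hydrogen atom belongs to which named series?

The series is set by the lower level: n_f = 2 is the Balmer series.

Balmer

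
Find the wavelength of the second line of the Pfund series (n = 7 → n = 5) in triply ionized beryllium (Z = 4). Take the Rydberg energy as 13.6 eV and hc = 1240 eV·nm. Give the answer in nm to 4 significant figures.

The Pfund series terminates on n_f = 5; the second line has n_i = 5+2 = 7.
ΔE = 217.6 × (1/5² − 1/7²) = 4.263 eV.
λ = 1240 / 4.263 = 290.9 nm.

290.9 nm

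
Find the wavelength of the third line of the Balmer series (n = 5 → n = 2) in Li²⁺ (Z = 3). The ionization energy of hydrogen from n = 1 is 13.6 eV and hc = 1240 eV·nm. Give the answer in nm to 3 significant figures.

48.2 nm

The Balmer series terminates on n_f = 2; the third line has n_i = 2+3 = 5.
ΔE = 122.4 × (1/2² − 1/5²) = 25.70 eV.
λ = 1240 / 25.70 = 48.2 nm.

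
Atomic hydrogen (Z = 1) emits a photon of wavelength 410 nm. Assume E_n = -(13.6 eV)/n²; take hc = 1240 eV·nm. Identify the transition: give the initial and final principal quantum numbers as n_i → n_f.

n_i = 6, n_f = 2

The photon energy is ΔE = hc/λ = 1240 / 410 = 3.024 eV.
With Z = 1, ΔE = 13.60 × (1/n_f² − 1/n_i²), so 1/n_f² − 1/n_i² = 0.2224.
Trying n_f = 2 gives 1/n_i² = 0.02762, i.e. n_i ≈ 6; this pair matches.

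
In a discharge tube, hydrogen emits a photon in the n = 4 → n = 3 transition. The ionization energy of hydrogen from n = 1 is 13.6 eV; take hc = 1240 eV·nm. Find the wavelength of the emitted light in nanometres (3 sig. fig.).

1880 nm

ΔE = 13.60 × (1/3² − 1/4²) = 13.60 × 0.04861 = 0.6611 eV.
λ = hc/ΔE = 1240 / 0.6611 = 1880 nm.
This line belongs to the Paschen series.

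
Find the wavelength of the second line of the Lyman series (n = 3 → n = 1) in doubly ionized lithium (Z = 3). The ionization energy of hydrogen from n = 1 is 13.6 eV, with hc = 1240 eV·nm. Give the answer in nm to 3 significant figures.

The Lyman series terminates on n_f = 1; the second line has n_i = 1+2 = 3.
ΔE = 122.4 × (1/1² − 1/3²) = 108.8 eV.
λ = 1240 / 108.8 = 11.4 nm.

11.4 nm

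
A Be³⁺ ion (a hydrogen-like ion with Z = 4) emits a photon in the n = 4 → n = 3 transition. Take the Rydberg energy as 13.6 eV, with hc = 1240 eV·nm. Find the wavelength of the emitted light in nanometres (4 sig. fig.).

117.2 nm

For Z = 4 the level energies scale as Z², so the effective Rydberg energy is 13.6 × 16 = 217.6 eV.
ΔE = 217.6 × (1/3² − 1/4²) = 217.6 × 0.04861 = 10.58 eV.
λ = hc/ΔE = 1240 / 10.58 = 117.2 nm.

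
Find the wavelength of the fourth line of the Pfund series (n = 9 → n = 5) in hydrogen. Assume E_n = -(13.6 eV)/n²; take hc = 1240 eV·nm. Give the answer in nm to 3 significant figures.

3300 nm

The Pfund series terminates on n_f = 5; the fourth line has n_i = 5+4 = 9.
ΔE = 13.60 × (1/5² − 1/9²) = 0.3761 eV.
λ = 1240 / 0.3761 = 3300 nm.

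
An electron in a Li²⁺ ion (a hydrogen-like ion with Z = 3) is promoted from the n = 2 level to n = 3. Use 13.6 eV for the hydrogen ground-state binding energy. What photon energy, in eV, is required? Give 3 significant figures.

The Bohr energies scale as Z², so for Z = 3: E_n = −122.4/n² eV.
E_3 = −122.4/9 = −13.60 eV and E_2 = −122.4/4 = −30.60 eV.
The photon energy is |E_3 − E_2| = 17.0 eV.

17.0 eV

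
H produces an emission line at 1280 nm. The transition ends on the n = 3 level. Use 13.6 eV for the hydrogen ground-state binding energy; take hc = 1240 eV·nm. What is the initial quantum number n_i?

n_i = 5

The photon energy is ΔE = hc/λ = 1240 / 1280 = 0.9688 eV.
With Z = 1, ΔE = 13.60 × (1/n_f² − 1/n_i²), so 1/n_f² − 1/n_i² = 0.07123.
With n_f = 3: 1/n_i² = 1/9 − 0.07123 = 0.03988, so n_i ≈ 5.01.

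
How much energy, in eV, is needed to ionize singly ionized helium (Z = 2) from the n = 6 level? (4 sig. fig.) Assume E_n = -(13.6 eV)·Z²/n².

E_n = −13.6 Z²/n² = −54.40/n² eV for Z = 2.
E_6 = −54.40/36 = −1.511 eV, so ionization (to E = 0) requires 1.511 eV.

1.511 eV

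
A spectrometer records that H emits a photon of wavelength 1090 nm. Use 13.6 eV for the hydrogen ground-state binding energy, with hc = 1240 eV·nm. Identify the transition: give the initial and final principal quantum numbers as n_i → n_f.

n_i = 6, n_f = 3

The photon energy is ΔE = hc/λ = 1240 / 1090 = 1.138 eV.
With Z = 1, ΔE = 13.60 × (1/n_f² − 1/n_i²), so 1/n_f² − 1/n_i² = 0.08365.
Trying n_f = 3 gives 1/n_i² = 0.02746, i.e. n_i ≈ 6; this pair matches.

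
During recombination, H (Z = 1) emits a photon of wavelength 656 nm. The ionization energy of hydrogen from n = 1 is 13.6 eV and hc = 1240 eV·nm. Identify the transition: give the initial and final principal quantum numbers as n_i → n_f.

The photon energy is ΔE = hc/λ = 1240 / 656 = 1.890 eV.
With Z = 1, ΔE = 13.60 × (1/n_f² − 1/n_i²), so 1/n_f² − 1/n_i² = 0.1390.
Trying n_f = 2 gives 1/n_i² = 0.1110, i.e. n_i ≈ 3; this pair matches.

n_i = 3, n_f = 2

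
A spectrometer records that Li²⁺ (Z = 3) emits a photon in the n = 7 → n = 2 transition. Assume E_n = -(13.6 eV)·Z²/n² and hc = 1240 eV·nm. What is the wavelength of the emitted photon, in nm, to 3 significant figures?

44.1 nm

For Z = 3 the level energies scale as Z², so the effective Rydberg energy is 13.6 × 9 = 122.4 eV.
ΔE = 122.4 × (1/2² − 1/7²) = 122.4 × 0.2296 = 28.10 eV.
λ = hc/ΔE = 1240 / 28.10 = 44.1 nm.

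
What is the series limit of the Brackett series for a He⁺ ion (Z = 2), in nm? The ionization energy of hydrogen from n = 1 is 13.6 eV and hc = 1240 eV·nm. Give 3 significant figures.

The Brackett series has lower level n_f = 4; the series limit corresponds to n_i → ∞.
ΔE_max = 13.6 × 4 / 4² = 3.400 eV.
λ_min = 1240 / 3.400 = 365 nm.

365 nm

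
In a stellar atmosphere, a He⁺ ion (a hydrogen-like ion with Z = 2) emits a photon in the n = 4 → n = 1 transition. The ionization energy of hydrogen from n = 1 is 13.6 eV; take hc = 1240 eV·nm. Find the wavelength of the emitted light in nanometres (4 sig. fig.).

24.31 nm

For Z = 2 the level energies scale as Z², so the effective Rydberg energy is 13.6 × 4 = 54.40 eV.
ΔE = 54.40 × (1/1² − 1/4²) = 54.40 × 0.9375 = 51.00 eV.
λ = hc/ΔE = 1240 / 51.00 = 24.31 nm.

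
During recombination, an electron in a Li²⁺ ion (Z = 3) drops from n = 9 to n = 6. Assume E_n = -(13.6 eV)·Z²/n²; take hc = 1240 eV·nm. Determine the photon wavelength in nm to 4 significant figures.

For Z = 3 the level energies scale as Z², so the effective Rydberg energy is 13.6 × 9 = 122.4 eV.
ΔE = 122.4 × (1/6² − 1/9²) = 122.4 × 0.01543 = 1.889 eV.
λ = hc/ΔE = 1240 / 1.889 = 656.5 nm.

656.5 nm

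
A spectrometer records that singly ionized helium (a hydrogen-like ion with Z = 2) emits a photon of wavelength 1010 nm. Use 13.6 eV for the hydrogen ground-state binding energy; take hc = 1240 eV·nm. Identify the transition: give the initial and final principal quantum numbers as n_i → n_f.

The photon energy is ΔE = hc/λ = 1240 / 1010 = 1.228 eV.
With Z = 2, ΔE = 54.40 × (1/n_f² − 1/n_i²), so 1/n_f² − 1/n_i² = 0.02257.
Trying n_f = 4 gives 1/n_i² = 0.03993, i.e. n_i ≈ 5; this pair matches.

n_i = 5, n_f = 4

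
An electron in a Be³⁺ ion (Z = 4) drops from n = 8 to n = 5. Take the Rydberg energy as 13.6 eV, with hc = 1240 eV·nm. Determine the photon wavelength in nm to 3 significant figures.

For Z = 4 the level energies scale as Z², so the effective Rydberg energy is 13.6 × 16 = 217.6 eV.
ΔE = 217.6 × (1/5² − 1/8²) = 217.6 × 0.02438 = 5.304 eV.
λ = hc/ΔE = 1240 / 5.304 = 234 nm.

234 nm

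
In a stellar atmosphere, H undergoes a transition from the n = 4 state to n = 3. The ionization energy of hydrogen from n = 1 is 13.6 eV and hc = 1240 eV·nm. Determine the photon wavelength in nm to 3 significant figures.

ΔE = 13.60 × (1/3² − 1/4²) = 13.60 × 0.04861 = 0.6611 eV.
λ = hc/ΔE = 1240 / 0.6611 = 1880 nm.
This line belongs to the Paschen series.

1880 nm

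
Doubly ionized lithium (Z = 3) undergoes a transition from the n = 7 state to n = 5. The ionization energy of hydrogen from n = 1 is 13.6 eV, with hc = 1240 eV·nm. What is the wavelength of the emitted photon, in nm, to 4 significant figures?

For Z = 3 the level energies scale as Z², so the effective Rydberg energy is 13.6 × 9 = 122.4 eV.
ΔE = 122.4 × (1/5² − 1/7²) = 122.4 × 0.01959 = 2.398 eV.
λ = hc/ΔE = 1240 / 2.398 = 517.1 nm.

517.1 nm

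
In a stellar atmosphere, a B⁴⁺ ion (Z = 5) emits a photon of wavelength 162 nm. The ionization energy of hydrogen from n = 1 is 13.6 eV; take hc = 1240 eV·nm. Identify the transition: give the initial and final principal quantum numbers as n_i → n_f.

n_i = 5, n_f = 4

The photon energy is ΔE = hc/λ = 1240 / 162 = 7.654 eV.
With Z = 5, ΔE = 340.0 × (1/n_f² − 1/n_i²), so 1/n_f² − 1/n_i² = 0.02251.
Trying n_f = 4 gives 1/n_i² = 0.03999, i.e. n_i ≈ 5; this pair matches.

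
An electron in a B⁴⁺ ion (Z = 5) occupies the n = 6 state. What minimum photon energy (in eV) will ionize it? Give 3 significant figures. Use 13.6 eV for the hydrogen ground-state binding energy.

9.44 eV

E_n = −13.6 Z²/n² = −340.0/n² eV for Z = 5.
E_6 = −340.0/36 = −9.44 eV, so ionization (to E = 0) requires 9.44 eV.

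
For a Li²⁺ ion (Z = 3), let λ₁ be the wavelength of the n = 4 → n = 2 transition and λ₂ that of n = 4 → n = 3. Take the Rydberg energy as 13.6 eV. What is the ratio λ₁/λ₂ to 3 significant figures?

λ ∝ 1/ΔE ∝ 1/(1/n_f² − 1/n_i²), and the Z² and hc factors cancel in the ratio.
λ₁/λ₂ = (1/3² − 1/4²)/(1/2² − 1/4²) = 0.04861/0.1875 = 0.259.

0.259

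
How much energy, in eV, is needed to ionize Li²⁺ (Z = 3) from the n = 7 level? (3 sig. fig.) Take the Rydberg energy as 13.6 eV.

2.50 eV

E_n = −13.6 Z²/n² = −122.4/n² eV for Z = 3.
E_7 = −122.4/49 = −2.50 eV, so ionization (to E = 0) requires 2.50 eV.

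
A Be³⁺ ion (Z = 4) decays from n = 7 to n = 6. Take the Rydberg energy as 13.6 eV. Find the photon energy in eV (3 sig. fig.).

1.60 eV

The Bohr energies scale as Z², so for Z = 4: E_n = −217.6/n² eV.
E_7 = −217.6/49 = −4.441 eV and E_6 = −217.6/36 = −6.044 eV.
The photon energy is |E_7 − E_6| = 1.60 eV.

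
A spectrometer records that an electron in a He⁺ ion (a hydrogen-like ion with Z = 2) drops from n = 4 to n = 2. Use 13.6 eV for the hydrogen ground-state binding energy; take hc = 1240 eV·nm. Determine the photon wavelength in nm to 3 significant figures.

For Z = 2 the level energies scale as Z², so the effective Rydberg energy is 13.6 × 4 = 54.40 eV.
ΔE = 54.40 × (1/2² − 1/4²) = 54.40 × 0.1875 = 10.20 eV.
λ = hc/ΔE = 1240 / 10.20 = 122 nm.

122 nm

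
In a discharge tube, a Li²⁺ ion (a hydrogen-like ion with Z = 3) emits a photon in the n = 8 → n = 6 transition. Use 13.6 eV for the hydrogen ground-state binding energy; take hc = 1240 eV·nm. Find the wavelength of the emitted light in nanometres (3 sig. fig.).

834 nm

For Z = 3 the level energies scale as Z², so the effective Rydberg energy is 13.6 × 9 = 122.4 eV.
ΔE = 122.4 × (1/6² − 1/8²) = 122.4 × 0.01215 = 1.488 eV.
λ = hc/ΔE = 1240 / 1.488 = 834 nm.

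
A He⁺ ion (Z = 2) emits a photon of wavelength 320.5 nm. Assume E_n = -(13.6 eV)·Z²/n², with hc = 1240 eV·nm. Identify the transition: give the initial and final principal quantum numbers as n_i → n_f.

The photon energy is ΔE = hc/λ = 1240 / 320.5 = 3.869 eV.
With Z = 2, ΔE = 54.40 × (1/n_f² − 1/n_i²), so 1/n_f² − 1/n_i² = 0.07112.
Trying n_f = 3 gives 1/n_i² = 0.03999, i.e. n_i ≈ 5; this pair matches.

n_i = 5, n_f = 3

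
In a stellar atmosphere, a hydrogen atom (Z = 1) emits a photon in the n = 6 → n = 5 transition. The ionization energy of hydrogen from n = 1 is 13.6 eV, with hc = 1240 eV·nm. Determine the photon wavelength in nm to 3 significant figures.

7460 nm

ΔE = 13.60 × (1/5² − 1/6²) = 13.60 × 0.01222 = 0.1662 eV.
λ = hc/ΔE = 1240 / 0.1662 = 7460 nm.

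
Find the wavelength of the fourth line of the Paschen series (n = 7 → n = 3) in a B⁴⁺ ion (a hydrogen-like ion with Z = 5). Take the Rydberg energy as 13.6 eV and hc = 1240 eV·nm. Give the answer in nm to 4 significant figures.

40.21 nm

The Paschen series terminates on n_f = 3; the fourth line has n_i = 3+4 = 7.
ΔE = 340.0 × (1/3² − 1/7²) = 30.84 eV.
λ = 1240 / 30.84 = 40.21 nm.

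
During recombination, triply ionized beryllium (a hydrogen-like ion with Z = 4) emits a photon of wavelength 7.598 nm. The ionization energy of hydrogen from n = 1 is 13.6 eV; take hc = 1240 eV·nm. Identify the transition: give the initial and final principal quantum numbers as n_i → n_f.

The photon energy is ΔE = hc/λ = 1240 / 7.598 = 163.2 eV.
With Z = 4, ΔE = 217.6 × (1/n_f² − 1/n_i²), so 1/n_f² − 1/n_i² = 0.7500.
Trying n_f = 1 gives 1/n_i² = 0.2500, i.e. n_i ≈ 2; this pair matches.

n_i = 2, n_f = 1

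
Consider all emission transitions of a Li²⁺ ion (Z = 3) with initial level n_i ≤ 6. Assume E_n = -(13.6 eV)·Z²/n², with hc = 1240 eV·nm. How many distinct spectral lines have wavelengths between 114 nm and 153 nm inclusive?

2

Enumerate all n_i → n_f pairs with 1 ≤ n_f < n_i ≤ 6 and compute λ = 1240 / [13.6·9·(1/n_f² − 1/n_i²)].
Lines falling in [114, 153] nm: 6→3 (121.6 nm), 5→3 (142.5 nm).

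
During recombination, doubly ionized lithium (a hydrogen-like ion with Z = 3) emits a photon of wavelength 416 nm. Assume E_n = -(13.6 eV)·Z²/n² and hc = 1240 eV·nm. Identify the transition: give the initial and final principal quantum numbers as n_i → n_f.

n_i = 8, n_f = 5

The photon energy is ΔE = hc/λ = 1240 / 416 = 2.981 eV.
With Z = 3, ΔE = 122.4 × (1/n_f² − 1/n_i²), so 1/n_f² − 1/n_i² = 0.02435.
Trying n_f = 5 gives 1/n_i² = 0.01565, i.e. n_i ≈ 8; this pair matches.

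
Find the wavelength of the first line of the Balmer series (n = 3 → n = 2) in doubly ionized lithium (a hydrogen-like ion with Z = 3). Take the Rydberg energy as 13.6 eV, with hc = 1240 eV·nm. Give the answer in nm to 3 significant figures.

The Balmer series terminates on n_f = 2; the first line has n_i = 2+1 = 3.
ΔE = 122.4 × (1/2² − 1/3²) = 17.00 eV.
λ = 1240 / 17.00 = 72.9 nm.

72.9 nm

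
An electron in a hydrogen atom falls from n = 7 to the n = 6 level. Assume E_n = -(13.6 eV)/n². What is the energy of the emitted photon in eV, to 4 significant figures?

E_7 = −13.60/49 = −0.2776 eV and E_6 = −13.60/36 = −0.3778 eV.
The photon energy is |E_7 − E_6| = 0.1002 eV.

0.1002 eV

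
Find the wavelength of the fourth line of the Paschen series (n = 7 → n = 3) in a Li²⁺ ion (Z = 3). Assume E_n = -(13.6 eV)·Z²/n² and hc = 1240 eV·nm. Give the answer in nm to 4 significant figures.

The Paschen series terminates on n_f = 3; the fourth line has n_i = 3+4 = 7.
ΔE = 122.4 × (1/3² − 1/7²) = 11.10 eV.
λ = 1240 / 11.10 = 111.7 nm.

111.7 nm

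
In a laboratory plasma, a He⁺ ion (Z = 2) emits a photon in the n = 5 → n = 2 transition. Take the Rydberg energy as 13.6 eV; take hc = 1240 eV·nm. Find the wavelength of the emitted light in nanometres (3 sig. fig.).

For Z = 2 the level energies scale as Z², so the effective Rydberg energy is 13.6 × 4 = 54.40 eV.
ΔE = 54.40 × (1/2² − 1/5²) = 54.40 × 0.2100 = 11.42 eV.
λ = hc/ΔE = 1240 / 11.42 = 109 nm.

109 nm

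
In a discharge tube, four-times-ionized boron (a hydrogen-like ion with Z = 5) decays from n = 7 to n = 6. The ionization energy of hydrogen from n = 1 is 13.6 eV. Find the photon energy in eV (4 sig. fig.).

2.506 eV

The Bohr energies scale as Z², so for Z = 5: E_n = −340.0/n² eV.
E_7 = −340.0/49 = −6.939 eV and E_6 = −340.0/36 = −9.444 eV.
The photon energy is |E_7 − E_6| = 2.506 eV.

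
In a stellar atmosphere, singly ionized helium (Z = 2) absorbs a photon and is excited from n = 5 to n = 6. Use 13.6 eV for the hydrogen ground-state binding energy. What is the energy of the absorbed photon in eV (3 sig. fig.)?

0.665 eV

The Bohr energies scale as Z², so for Z = 2: E_n = −54.40/n² eV.
E_6 = −54.40/36 = −1.511 eV and E_5 = −54.40/25 = −2.176 eV.
The photon energy is |E_6 − E_5| = 0.665 eV.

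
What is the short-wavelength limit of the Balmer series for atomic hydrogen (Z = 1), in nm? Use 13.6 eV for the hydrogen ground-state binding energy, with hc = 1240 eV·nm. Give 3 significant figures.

The Balmer series has lower level n_f = 2; the series limit corresponds to n_i → ∞.
ΔE_max = 13.6 × 1 / 2² = 3.400 eV.
λ_min = 1240 / 3.400 = 365 nm.

365 nm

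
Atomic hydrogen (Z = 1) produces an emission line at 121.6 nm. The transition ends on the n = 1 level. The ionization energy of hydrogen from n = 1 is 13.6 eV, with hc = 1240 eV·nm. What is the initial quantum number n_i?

The photon energy is ΔE = hc/λ = 1240 / 121.6 = 10.20 eV.
With Z = 1, ΔE = 13.60 × (1/n_f² − 1/n_i²), so 1/n_f² − 1/n_i² = 0.7498.
With n_f = 1: 1/n_i² = 1/1 − 0.7498 = 0.2502, so n_i ≈ 2.00.

n_i = 2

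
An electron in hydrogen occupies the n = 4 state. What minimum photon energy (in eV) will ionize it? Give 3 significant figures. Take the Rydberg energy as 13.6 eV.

E_4 = −13.60/16 = −0.850 eV, so ionization (to E = 0) requires 0.850 eV.

0.850 eV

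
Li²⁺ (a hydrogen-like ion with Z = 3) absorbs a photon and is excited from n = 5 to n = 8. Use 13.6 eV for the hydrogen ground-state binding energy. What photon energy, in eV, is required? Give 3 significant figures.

The Bohr energies scale as Z², so for Z = 3: E_n = −122.4/n² eV.
E_8 = −122.4/64 = −1.913 eV and E_5 = −122.4/25 = −4.896 eV.
The photon energy is |E_8 − E_5| = 2.98 eV.

2.98 eV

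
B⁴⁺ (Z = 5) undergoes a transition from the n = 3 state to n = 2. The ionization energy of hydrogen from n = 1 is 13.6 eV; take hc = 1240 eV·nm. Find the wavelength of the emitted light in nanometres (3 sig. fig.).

26.3 nm

For Z = 5 the level energies scale as Z², so the effective Rydberg energy is 13.6 × 25 = 340.0 eV.
ΔE = 340.0 × (1/2² − 1/3²) = 340.0 × 0.1389 = 47.22 eV.
λ = hc/ΔE = 1240 / 47.22 = 26.3 nm.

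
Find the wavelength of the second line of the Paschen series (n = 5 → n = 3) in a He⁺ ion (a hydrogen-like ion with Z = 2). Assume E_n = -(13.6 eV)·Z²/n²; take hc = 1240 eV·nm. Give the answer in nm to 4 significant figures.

320.5 nm

The Paschen series terminates on n_f = 3; the second line has n_i = 3+2 = 5.
ΔE = 54.40 × (1/3² − 1/5²) = 3.868 eV.
λ = 1240 / 3.868 = 320.5 nm.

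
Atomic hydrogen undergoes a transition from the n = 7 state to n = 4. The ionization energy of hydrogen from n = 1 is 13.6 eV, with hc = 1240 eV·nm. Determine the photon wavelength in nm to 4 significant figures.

2166 nm

ΔE = 13.60 × (1/4² − 1/7²) = 13.60 × 0.04209 = 0.5724 eV.
λ = hc/ΔE = 1240 / 0.5724 = 2166 nm.
This line belongs to the Brackett series.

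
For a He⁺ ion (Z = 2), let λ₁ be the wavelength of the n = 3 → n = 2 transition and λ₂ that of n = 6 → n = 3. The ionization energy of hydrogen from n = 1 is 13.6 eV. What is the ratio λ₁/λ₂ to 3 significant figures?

0.600

λ ∝ 1/ΔE ∝ 1/(1/n_f² − 1/n_i²), and the Z² and hc factors cancel in the ratio.
λ₁/λ₂ = (1/3² − 1/6²)/(1/2² − 1/3²) = 0.08333/0.1389 = 0.600.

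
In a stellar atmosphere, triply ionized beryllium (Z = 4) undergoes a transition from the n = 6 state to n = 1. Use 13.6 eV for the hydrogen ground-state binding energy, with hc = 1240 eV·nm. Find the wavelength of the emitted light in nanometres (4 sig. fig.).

For Z = 4 the level energies scale as Z², so the effective Rydberg energy is 13.6 × 16 = 217.6 eV.
ΔE = 217.6 × (1/1² − 1/6²) = 217.6 × 0.9722 = 211.6 eV.
λ = hc/ΔE = 1240 / 211.6 = 5.861 nm.

5.861 nm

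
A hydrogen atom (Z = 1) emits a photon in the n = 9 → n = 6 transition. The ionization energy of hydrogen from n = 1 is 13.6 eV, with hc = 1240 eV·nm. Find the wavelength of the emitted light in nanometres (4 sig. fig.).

ΔE = 13.60 × (1/6² − 1/9²) = 13.60 × 0.01543 = 0.2099 eV.
λ = hc/ΔE = 1240 / 0.2099 = 5908 nm.

5908 nm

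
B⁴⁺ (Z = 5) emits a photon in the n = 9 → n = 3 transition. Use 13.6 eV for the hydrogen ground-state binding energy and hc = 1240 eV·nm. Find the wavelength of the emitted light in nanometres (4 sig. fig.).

For Z = 5 the level energies scale as Z², so the effective Rydberg energy is 13.6 × 25 = 340.0 eV.
ΔE = 340.0 × (1/3² − 1/9²) = 340.0 × 0.09877 = 33.58 eV.
λ = hc/ΔE = 1240 / 33.58 = 36.93 nm.

36.93 nm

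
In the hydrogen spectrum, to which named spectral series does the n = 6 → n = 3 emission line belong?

The series is set by the lower level: n_f = 3 is the Paschen series.

Paschen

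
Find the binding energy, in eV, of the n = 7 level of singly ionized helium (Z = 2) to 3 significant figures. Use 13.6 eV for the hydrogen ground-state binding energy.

1.11 eV

E_n = −13.6 Z²/n² = −54.40/n² eV for Z = 2.
E_7 = −54.40/49 = −1.11 eV, so ionization (to E = 0) requires 1.11 eV.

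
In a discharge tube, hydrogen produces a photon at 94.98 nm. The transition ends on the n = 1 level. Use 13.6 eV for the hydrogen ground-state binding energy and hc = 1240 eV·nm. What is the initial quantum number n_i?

The photon energy is ΔE = hc/λ = 1240 / 94.98 = 13.06 eV.
With Z = 1, ΔE = 13.60 × (1/n_f² − 1/n_i²), so 1/n_f² − 1/n_i² = 0.9600.
With n_f = 1: 1/n_i² = 1/1 − 0.9600 = 0.04005, so n_i ≈ 5.00.

n_i = 5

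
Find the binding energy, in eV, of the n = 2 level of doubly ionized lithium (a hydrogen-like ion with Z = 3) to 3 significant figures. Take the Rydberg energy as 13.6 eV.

E_n = −13.6 Z²/n² = −122.4/n² eV for Z = 3.
E_2 = −122.4/4 = −30.6 eV, so ionization (to E = 0) requires 30.6 eV.

30.6 eV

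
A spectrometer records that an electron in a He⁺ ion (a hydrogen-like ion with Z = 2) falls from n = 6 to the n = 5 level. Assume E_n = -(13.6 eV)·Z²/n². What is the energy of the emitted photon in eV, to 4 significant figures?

0.6649 eV

The Bohr energies scale as Z², so for Z = 2: E_n = −54.40/n² eV.
E_6 = −54.40/36 = −1.511 eV and E_5 = −54.40/25 = −2.176 eV.
The photon energy is |E_6 − E_5| = 0.6649 eV.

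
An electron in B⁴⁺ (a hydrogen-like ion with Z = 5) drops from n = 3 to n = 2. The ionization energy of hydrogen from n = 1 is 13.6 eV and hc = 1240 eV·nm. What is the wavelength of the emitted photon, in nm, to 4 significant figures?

For Z = 5 the level energies scale as Z², so the effective Rydberg energy is 13.6 × 25 = 340.0 eV.
ΔE = 340.0 × (1/2² − 1/3²) = 340.0 × 0.1389 = 47.22 eV.
λ = hc/ΔE = 1240 / 47.22 = 26.26 nm.

26.26 nm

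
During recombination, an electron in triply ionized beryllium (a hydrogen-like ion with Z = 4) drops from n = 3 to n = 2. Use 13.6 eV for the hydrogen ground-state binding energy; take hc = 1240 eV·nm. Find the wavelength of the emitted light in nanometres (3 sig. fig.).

For Z = 4 the level energies scale as Z², so the effective Rydberg energy is 13.6 × 16 = 217.6 eV.
ΔE = 217.6 × (1/2² − 1/3²) = 217.6 × 0.1389 = 30.22 eV.
λ = hc/ΔE = 1240 / 30.22 = 41.0 nm.

41.0 nm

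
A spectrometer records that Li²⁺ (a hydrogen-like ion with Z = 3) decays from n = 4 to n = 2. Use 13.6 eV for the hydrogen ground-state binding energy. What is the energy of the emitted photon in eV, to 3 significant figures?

23.0 eV

The Bohr energies scale as Z², so for Z = 3: E_n = −122.4/n² eV.
E_4 = −122.4/16 = −7.650 eV and E_2 = −122.4/4 = −30.60 eV.
The photon energy is |E_4 − E_2| = 23.0 eV.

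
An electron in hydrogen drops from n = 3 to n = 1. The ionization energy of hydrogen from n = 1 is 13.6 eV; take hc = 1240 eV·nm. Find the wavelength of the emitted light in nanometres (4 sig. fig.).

102.6 nm

ΔE = 13.60 × (1/1² − 1/3²) = 13.60 × 0.8889 = 12.09 eV.
λ = hc/ΔE = 1240 / 12.09 = 102.6 nm.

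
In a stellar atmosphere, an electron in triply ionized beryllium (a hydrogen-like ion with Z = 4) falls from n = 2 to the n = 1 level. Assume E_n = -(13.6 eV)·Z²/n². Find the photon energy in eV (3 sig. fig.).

The Bohr energies scale as Z², so for Z = 4: E_n = −217.6/n² eV.
E_2 = −217.6/4 = −54.40 eV and E_1 = −217.6/1 = −217.6 eV.
The photon energy is |E_2 − E_1| = 163 eV.

163 eV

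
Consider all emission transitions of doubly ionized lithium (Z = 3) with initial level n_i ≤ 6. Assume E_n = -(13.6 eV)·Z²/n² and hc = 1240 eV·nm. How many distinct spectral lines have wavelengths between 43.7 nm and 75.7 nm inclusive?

Enumerate all n_i → n_f pairs with 1 ≤ n_f < n_i ≤ 6 and compute λ = 1240 / [13.6·9·(1/n_f² − 1/n_i²)].
Lines falling in [43.7, 75.7] nm: 6→2 (45.59 nm), 5→2 (48.24 nm), 4→2 (54.03 nm), 3→2 (72.94 nm).

4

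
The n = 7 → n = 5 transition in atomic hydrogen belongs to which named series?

Pfund

The series is set by the lower level: n_f = 5 is the Pfund series.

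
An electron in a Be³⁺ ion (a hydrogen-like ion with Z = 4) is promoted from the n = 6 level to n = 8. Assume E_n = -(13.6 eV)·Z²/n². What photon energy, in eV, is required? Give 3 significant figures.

The Bohr energies scale as Z², so for Z = 4: E_n = −217.6/n² eV.
E_8 = −217.6/64 = −3.400 eV and E_6 = −217.6/36 = −6.044 eV.
The photon energy is |E_8 − E_6| = 2.64 eV.

2.64 eV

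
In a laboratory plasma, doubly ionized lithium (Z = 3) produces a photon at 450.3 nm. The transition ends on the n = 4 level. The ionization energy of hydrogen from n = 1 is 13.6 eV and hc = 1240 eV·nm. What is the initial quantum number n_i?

The photon energy is ΔE = hc/λ = 1240 / 450.3 = 2.754 eV.
With Z = 3, ΔE = 122.4 × (1/n_f² − 1/n_i²), so 1/n_f² − 1/n_i² = 0.02250.
With n_f = 4: 1/n_i² = 1/16 − 0.02250 = 0.04000, so n_i ≈ 5.00.

n_i = 5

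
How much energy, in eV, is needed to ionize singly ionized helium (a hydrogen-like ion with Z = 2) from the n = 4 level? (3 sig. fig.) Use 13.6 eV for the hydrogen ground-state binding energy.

3.40 eV

E_n = −13.6 Z²/n² = −54.40/n² eV for Z = 2.
E_4 = −54.40/16 = −3.40 eV, so ionization (to E = 0) requires 3.40 eV.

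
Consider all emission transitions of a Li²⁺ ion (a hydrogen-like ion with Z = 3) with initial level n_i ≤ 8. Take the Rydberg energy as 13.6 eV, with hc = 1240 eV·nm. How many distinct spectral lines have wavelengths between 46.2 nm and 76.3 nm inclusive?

Enumerate all n_i → n_f pairs with 1 ≤ n_f < n_i ≤ 8 and compute λ = 1240 / [13.6·9·(1/n_f² − 1/n_i²)].
Lines falling in [46.2, 76.3] nm: 5→2 (48.24 nm), 4→2 (54.03 nm), 3→2 (72.94 nm).

3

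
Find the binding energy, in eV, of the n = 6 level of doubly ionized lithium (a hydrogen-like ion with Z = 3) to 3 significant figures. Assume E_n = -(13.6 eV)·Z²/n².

E_n = −13.6 Z²/n² = −122.4/n² eV for Z = 3.
E_6 = −122.4/36 = −3.40 eV, so ionization (to E = 0) requires 3.40 eV.

3.40 eV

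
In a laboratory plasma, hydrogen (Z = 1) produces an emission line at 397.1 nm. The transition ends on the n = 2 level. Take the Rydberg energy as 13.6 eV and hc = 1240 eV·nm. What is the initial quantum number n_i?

The photon energy is ΔE = hc/λ = 1240 / 397.1 = 3.123 eV.
With Z = 1, ΔE = 13.60 × (1/n_f² − 1/n_i²), so 1/n_f² − 1/n_i² = 0.2296.
With n_f = 2: 1/n_i² = 1/4 − 0.2296 = 0.02039, so n_i ≈ 7.00.

n_i = 7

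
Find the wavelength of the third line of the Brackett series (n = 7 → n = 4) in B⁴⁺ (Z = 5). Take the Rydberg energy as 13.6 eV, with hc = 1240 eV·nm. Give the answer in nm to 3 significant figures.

The Brackett series terminates on n_f = 4; the third line has n_i = 4+3 = 7.
ΔE = 340.0 × (1/4² − 1/7²) = 14.31 eV.
λ = 1240 / 14.31 = 86.6 nm.

86.6 nm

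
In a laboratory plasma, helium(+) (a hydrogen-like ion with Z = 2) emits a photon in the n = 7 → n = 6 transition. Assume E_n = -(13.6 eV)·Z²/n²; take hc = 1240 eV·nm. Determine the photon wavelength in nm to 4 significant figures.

3093 nm

For Z = 2 the level energies scale as Z², so the effective Rydberg energy is 13.6 × 4 = 54.40 eV.
ΔE = 54.40 × (1/6² − 1/7²) = 54.40 × 0.007370 = 0.4009 eV.
λ = hc/ΔE = 1240 / 0.4009 = 3093 nm.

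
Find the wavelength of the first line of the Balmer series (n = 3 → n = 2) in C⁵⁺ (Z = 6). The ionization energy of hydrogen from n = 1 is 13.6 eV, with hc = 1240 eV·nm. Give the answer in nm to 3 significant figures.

The Balmer series terminates on n_f = 2; the first line has n_i = 2+1 = 3.
ΔE = 489.6 × (1/2² − 1/3²) = 68.00 eV.
λ = 1240 / 68.00 = 18.2 nm.

18.2 nm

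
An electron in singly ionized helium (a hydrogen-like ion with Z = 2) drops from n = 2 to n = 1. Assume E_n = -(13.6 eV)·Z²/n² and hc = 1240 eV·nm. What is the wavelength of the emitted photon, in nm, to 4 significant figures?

For Z = 2 the level energies scale as Z², so the effective Rydberg energy is 13.6 × 4 = 54.40 eV.
ΔE = 54.40 × (1/1² − 1/2²) = 54.40 × 0.7500 = 40.80 eV.
λ = hc/ΔE = 1240 / 40.80 = 30.39 nm.

30.39 nm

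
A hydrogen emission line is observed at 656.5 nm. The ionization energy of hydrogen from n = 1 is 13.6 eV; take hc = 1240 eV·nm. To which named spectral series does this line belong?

ΔE = 1240/656.5 = 1.889 eV.
This matches 13.6 × (1/2² − 1/3²), so n_f = 2: the Balmer series.

Balmer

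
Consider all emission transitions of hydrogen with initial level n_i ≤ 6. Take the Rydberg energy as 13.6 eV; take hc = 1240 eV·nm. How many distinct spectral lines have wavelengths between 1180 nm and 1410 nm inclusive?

1

Enumerate all n_i → n_f pairs with 1 ≤ n_f < n_i ≤ 6 and compute λ = 1240 / [13.6·1·(1/n_f² − 1/n_i²)].
Lines falling in [1180, 1410] nm: 5→3 (1282 nm).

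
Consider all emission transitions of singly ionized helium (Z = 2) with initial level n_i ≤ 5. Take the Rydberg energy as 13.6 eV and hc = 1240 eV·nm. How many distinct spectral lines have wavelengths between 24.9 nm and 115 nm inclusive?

Enumerate all n_i → n_f pairs with 1 ≤ n_f < n_i ≤ 5 and compute λ = 1240 / [13.6·4·(1/n_f² − 1/n_i²)].
Lines falling in [24.9, 115] nm: 3→1 (25.64 nm), 2→1 (30.39 nm), 5→2 (108.5 nm).

3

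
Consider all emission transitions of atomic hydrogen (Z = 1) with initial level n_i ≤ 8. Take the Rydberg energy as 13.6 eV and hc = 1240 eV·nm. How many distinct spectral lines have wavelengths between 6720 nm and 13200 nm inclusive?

Enumerate all n_i → n_f pairs with 1 ≤ n_f < n_i ≤ 8 and compute λ = 1240 / [13.6·1·(1/n_f² − 1/n_i²)].
Lines falling in [6720, 13200] nm: 6→5 (7460 nm), 8→6 (7503 nm), 7→6 (12370 nm).

3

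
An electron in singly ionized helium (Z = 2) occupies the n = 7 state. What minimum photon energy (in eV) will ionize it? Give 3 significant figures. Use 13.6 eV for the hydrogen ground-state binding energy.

1.11 eV

E_n = −13.6 Z²/n² = −54.40/n² eV for Z = 2.
E_7 = −54.40/49 = −1.11 eV, so ionization (to E = 0) requires 1.11 eV.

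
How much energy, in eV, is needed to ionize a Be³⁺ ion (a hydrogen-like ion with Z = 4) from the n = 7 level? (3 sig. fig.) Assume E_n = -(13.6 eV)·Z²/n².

E_n = −13.6 Z²/n² = −217.6/n² eV for Z = 4.
E_7 = −217.6/49 = −4.44 eV, so ionization (to E = 0) requires 4.44 eV.

4.44 eV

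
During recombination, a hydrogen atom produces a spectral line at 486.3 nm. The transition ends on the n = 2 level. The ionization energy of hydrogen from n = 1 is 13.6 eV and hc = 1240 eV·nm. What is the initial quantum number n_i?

n_i = 4

The photon energy is ΔE = hc/λ = 1240 / 486.3 = 2.550 eV.
With Z = 1, ΔE = 13.60 × (1/n_f² − 1/n_i²), so 1/n_f² − 1/n_i² = 0.1875.
With n_f = 2: 1/n_i² = 1/4 − 0.1875 = 0.06251, so n_i ≈ 4.00.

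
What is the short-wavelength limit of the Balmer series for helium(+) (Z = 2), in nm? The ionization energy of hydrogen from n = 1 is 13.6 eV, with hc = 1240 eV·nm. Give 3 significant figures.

91.2 nm

The Balmer series has lower level n_f = 2; the series limit corresponds to n_i → ∞.
ΔE_max = 13.6 × 4 / 2² = 13.60 eV.
λ_min = 1240 / 13.60 = 91.2 nm.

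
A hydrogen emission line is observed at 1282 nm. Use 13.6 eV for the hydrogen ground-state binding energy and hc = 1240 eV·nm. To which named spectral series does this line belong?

Paschen

ΔE = 1240/1282 = 0.9672 eV.
This matches 13.6 × (1/3² − 1/5²), so n_f = 3: the Paschen series.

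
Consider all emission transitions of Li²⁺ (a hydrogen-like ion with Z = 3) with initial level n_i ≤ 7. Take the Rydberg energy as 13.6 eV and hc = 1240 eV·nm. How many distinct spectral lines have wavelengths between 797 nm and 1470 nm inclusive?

2

Enumerate all n_i → n_f pairs with 1 ≤ n_f < n_i ≤ 7 and compute λ = 1240 / [13.6·9·(1/n_f² − 1/n_i²)].
Lines falling in [797, 1470] nm: 6→5 (828.9 nm), 7→6 (1375 nm).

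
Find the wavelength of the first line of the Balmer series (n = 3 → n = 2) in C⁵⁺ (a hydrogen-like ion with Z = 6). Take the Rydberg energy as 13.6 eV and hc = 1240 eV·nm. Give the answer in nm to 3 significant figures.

The Balmer series terminates on n_f = 2; the first line has n_i = 2+1 = 3.
ΔE = 489.6 × (1/2² − 1/3²) = 68.00 eV.
λ = 1240 / 68.00 = 18.2 nm.

18.2 nm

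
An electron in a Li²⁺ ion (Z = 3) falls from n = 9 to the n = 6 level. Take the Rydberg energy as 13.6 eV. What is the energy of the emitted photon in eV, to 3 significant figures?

1.89 eV

The Bohr energies scale as Z², so for Z = 3: E_n = −122.4/n² eV.
E_9 = −122.4/81 = −1.511 eV and E_6 = −122.4/36 = −3.400 eV.
The photon energy is |E_9 − E_6| = 1.89 eV.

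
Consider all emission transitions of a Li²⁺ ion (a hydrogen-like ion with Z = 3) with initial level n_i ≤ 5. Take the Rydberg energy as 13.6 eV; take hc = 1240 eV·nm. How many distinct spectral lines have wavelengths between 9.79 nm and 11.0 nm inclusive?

Enumerate all n_i → n_f pairs with 1 ≤ n_f < n_i ≤ 5 and compute λ = 1240 / [13.6·9·(1/n_f² − 1/n_i²)].
Lines falling in [9.79, 11.0] nm: 5→1 (10.55 nm), 4→1 (10.81 nm).

2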